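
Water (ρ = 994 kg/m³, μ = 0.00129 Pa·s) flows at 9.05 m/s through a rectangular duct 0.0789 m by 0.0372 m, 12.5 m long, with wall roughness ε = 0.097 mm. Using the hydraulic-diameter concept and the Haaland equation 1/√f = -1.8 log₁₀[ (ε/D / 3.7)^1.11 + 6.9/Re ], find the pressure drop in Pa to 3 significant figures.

ΔP ≈ 238000 Pa

Hydraulic diameter D_h = 4A/P = 4·(0.0789·0.0372)/(2·(0.0789+0.0372)) = 0.01174/0.2322 = 0.05056 m.
Re = ρVD_h/μ = 994·9.05·0.05056/0.00129 = 3.526e+05.
ε/D_h = 9.7e-05/0.05056 = 0.00192; Haaland gives 1/√f = -1.8 log₁₀[0.000226+1.96e-05] = 6.499, so f = 0.02368.
ΔP = f(L/D_h)(ρV²/2) = 0.02368·12.5/0.05056·4.071e+04 = 2.383e+05 Pa.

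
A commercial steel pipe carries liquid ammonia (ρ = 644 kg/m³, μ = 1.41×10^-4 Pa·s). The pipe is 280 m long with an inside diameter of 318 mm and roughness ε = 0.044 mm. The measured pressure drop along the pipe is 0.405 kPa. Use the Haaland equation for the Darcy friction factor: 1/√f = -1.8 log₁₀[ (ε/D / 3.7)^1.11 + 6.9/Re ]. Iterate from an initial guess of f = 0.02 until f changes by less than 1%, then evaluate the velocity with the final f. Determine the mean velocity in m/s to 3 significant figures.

Rearranging Darcy-Weisbach: V = √(2·ΔP·D/(f·L·ρ)). With ε/D = 4.4e-05/0.318 = 0.000138, iterate starting from f = 0.02:
  f = 0.02 → V = √(2·405·0.318/(0.02·280·644)) = 0.2673 m/s; Re = ρVD/μ = 3.882e+05; f → 0.01508
  f = 0.01508 → V = 0.3077 m/s; Re = 4.47e+05; f → 0.01485
  f = 0.01485 → V = 0.3101 m/s; Re = 4.504e+05; f → 0.01484
Converged (Δf/f < 1%). With the final f = 0.01484: V = √(2·405·0.318/(0.01484·280·644)) = 0.3103 m/s.

V ≈ 0.310 m/s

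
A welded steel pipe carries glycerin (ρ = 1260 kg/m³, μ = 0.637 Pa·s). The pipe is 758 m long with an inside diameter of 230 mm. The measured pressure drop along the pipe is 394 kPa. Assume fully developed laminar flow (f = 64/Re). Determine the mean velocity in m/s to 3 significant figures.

For laminar flow, f = 64/Re with Re = ρVD/μ, so Darcy-Weisbach reduces to ΔP = 32μLV/D². Solving for V: V = ΔP·D²/(32μL) = 3.94e+05·(0.23)²/(32·0.637·758) = 1.349 m/s.
Check: Re = ρVD/μ = 1260·1.349·0.23/0.637 = 613.7 < 2300, so the laminar assumption holds.

V ≈ 1.35 m/s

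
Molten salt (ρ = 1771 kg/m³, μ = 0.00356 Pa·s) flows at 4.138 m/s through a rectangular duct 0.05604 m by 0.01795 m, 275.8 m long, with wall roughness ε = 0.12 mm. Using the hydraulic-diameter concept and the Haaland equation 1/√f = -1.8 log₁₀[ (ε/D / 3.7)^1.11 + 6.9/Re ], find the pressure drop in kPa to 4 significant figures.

Hydraulic diameter D_h = 4A/P = 4·(0.05604·0.01795)/(2·(0.05604+0.01795)) = 0.004024/0.148 = 0.02719 m.
Re = ρVD_h/μ = 1771·4.138·0.02719/0.00356 = 5.597e+04.
ε/D_h = 0.00012/0.02719 = 0.00441; Haaland gives 1/√f = -1.8 log₁₀[0.000569+0.000123] = 5.688, so f = 0.03091.
ΔP = f(L/D_h)(ρV²/2) = 0.03091·275.8/0.02719·1.516e+04 = 4.754e+06 Pa.
ΔP = 4754 kPa.

ΔP ≈ 4754 kPa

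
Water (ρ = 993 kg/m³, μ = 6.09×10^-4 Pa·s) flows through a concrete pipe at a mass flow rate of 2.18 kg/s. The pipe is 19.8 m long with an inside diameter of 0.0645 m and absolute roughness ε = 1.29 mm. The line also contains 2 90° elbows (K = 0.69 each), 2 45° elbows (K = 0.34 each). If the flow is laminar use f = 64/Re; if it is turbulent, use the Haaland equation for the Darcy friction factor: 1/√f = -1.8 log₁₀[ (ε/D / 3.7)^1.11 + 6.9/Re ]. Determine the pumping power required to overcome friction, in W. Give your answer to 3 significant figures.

P ≈ 8.46 W

A = πD²/4 = π(0.0645)²/4 = 0.003267 m²; mean velocity V = ṁ/(ρA) = 2.18/(993 · 0.003267) = 0.6719 m/s.
Reynolds number Re = ρVD/μ = 993 · 0.6719 · 0.0645 / 0.000609 = 7.066e+04.
Re > 4000 → turbulent. Relative roughness ε/D = 0.00129/0.0645 = 0.02. Haaland: 1/√f = -1.8 log₁₀[(0.02/3.7)^1.11 + 6.9/7.066e+04] = -1.8 log₁₀[0.00304 + 9.76e-05] = 4.505, so f = 0.04927.
Total minor-loss coefficient ΣK = 2·0.69 + 2·0.34 = 2.06.
ΔP = [f·L/D + ΣK]·(ρV²/2) = [0.04927·19.8/0.0645 + 2.06]·(993·0.6719²/2) = [15.12 + 2.06]·224.1 = 3852 Pa.
Q = ṁ/ρ = 2.18/993 = 0.002195 m³/s.
Pumping power P = QΔP = 0.002195·3852 = 8.456 W = 8.46 W.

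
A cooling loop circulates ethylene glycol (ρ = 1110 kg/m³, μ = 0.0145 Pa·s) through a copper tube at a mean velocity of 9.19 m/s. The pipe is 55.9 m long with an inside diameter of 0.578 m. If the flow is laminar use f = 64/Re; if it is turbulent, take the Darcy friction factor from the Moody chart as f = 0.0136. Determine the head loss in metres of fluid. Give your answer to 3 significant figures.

Reynolds number Re = ρVD/μ = 1110 · 9.19 · 0.578 / 0.0145 = 4.066e+05.
Re > 4000 → turbulent; use the Moody-chart value f = 0.0136.
Darcy-Weisbach: ΔP = f(L/D)(ρV²/2) = 0.0136·(55.9/0.578)·(1110·9.19²/2) = 0.0136·96.71·4.687e+04 = 6.165e+04 Pa.
Head loss h_f = ΔP/(ρg) = 6.165e+04/(1110·9.81) = 5.66 m.

h_f ≈ 5.66 m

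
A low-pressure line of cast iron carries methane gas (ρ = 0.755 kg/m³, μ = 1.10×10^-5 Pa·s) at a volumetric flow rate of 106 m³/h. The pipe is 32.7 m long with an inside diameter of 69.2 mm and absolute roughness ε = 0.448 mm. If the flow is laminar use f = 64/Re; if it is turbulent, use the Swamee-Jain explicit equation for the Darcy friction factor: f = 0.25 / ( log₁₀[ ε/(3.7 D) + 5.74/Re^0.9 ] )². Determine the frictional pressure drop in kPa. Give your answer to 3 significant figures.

ΔP ≈ 0.387 kPa

Q = 106 m³/h = 106/3600 = 0.02944 m³/s.
Cross-sectional area A = πD²/4 = π(0.0692)²/4 = 0.003761 m²; mean velocity V = Q/A = 0.02944/0.003761 = 7.829 m/s.
Reynolds number Re = ρVD/μ = 0.755 · 7.829 · 0.0692 / 1.1e-05 = 3.718e+04.
Re > 4000 → turbulent. Relative roughness ε/D = 0.000448/0.0692 = 0.00647. Swamee-Jain: f = 0.25/(log₁₀[0.00647/3.7 + 5.74/3.718e+04^0.9])² = 0.25/(log₁₀[0.00175 + 0.000442])² = 0.25/(-2.659)² = 0.03535.
Darcy-Weisbach: ΔP = f(L/D)(ρV²/2) = 0.03535·(32.7/0.0692)·(0.755·7.829²/2) = 0.03535·472.5·23.14 = 386.5 Pa.
ΔP = 386.5 Pa = 0.387 kPa.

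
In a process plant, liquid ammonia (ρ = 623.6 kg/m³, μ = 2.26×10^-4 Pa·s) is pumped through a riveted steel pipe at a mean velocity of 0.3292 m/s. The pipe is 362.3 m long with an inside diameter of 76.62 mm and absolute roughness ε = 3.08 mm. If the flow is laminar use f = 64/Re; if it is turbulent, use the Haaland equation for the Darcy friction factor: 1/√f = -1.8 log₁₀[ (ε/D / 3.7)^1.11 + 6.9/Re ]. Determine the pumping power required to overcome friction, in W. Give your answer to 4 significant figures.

Reynolds number Re = ρVD/μ = 623.6 · 0.3292 · 0.07662 / 0.000226 = 6.96e+04.
Re > 4000 → turbulent. Relative roughness ε/D = 0.00308/0.07662 = 0.0402. Haaland: 1/√f = -1.8 log₁₀[(0.0402/3.7)^1.11 + 6.9/6.96e+04] = -1.8 log₁₀[0.00661 + 9.91e-05] = 3.912, so f = 0.06533.
Darcy-Weisbach: ΔP = f(L/D)(ρV²/2) = 0.06533·(362.3/0.07662)·(623.6·0.3292²/2) = 0.06533·4729·33.79 = 1.044e+04 Pa.
Q = V·A = 0.3292·0.004611 = 0.001518 m³/s.
Pumping power P = QΔP = 0.001518·1.044e+04 = 15.844 W = 15.84 W.

P ≈ 15.84 W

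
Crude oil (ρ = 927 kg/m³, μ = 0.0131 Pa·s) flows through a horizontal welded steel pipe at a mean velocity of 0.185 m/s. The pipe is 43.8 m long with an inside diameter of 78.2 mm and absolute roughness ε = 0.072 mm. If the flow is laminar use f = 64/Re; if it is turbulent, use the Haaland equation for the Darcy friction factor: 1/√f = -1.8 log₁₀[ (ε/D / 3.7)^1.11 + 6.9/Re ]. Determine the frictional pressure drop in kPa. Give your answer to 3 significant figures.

ΔP ≈ 0.555 kPa

Reynolds number Re = ρVD/μ = 927 · 0.185 · 0.0782 / 0.0131 = 1024.
Re < 2300 → laminar flow, so f = 64/Re = 64/1024 = 0.06252 (the turbulent correlation is not needed).
Darcy-Weisbach: ΔP = f(L/D)(ρV²/2) = 0.06252·(43.8/0.0782)·(927·0.185²/2) = 0.06252·560.1·15.86 = 555.5 Pa.
ΔP = 555.5 Pa = 0.555 kPa.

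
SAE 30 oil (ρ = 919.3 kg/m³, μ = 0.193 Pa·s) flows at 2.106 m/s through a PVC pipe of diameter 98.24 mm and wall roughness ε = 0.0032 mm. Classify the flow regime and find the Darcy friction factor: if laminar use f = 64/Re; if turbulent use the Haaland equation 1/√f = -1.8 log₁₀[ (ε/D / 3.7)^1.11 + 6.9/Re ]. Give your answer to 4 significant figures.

Re = ρVD/μ = 919.3·2.106·0.09824/0.193 = 985.5.
Re < 2300 → laminar, so f = 64/Re = 0.06494 (roughness is irrelevant in laminar flow).

f ≈ 0.06494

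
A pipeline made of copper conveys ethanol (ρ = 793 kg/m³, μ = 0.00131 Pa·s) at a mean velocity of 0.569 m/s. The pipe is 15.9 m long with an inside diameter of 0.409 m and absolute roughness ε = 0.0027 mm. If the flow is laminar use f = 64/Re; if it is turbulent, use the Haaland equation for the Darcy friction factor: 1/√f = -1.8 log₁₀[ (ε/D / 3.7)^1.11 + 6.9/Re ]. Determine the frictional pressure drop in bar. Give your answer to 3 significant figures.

Reynolds number Re = ρVD/μ = 793 · 0.569 · 0.409 / 0.00131 = 1.409e+05.
Re > 4000 → turbulent. Relative roughness ε/D = 2.7e-06/0.409 = 6.6e-06. Haaland: 1/√f = -1.8 log₁₀[(6.6e-06/3.7)^1.11 + 6.9/1.409e+05] = -1.8 log₁₀[4.16e-07 + 4.9e-05] = 7.751, so f = 0.01664.
Darcy-Weisbach: ΔP = f(L/D)(ρV²/2) = 0.01664·(15.9/0.409)·(793·0.569²/2) = 0.01664·38.88·128.4 = 83.06 Pa.
ΔP = 83.06 Pa = 8.31×10^-4 bar.

ΔP ≈ 8.31×10^-4 bar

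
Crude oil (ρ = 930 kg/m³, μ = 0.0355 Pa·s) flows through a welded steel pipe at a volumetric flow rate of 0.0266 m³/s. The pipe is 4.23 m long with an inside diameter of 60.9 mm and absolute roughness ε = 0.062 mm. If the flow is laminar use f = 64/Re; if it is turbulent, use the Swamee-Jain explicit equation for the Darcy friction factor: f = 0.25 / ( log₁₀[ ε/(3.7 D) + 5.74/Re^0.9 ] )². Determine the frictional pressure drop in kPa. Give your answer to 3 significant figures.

Cross-sectional area A = πD²/4 = π(0.0609)²/4 = 0.002913 m²; mean velocity V = Q/A = 0.0266/0.002913 = 9.132 m/s.
Reynolds number Re = ρVD/μ = 930 · 9.132 · 0.0609 / 0.0355 = 1.457e+04.
Re > 4000 → turbulent. Relative roughness ε/D = 6.2e-05/0.0609 = 0.00102. Swamee-Jain: f = 0.25/(log₁₀[0.00102/3.7 + 5.74/1.457e+04^0.9])² = 0.25/(log₁₀[0.000275 + 0.00103])² = 0.25/(-2.885)² = 0.03003.
Darcy-Weisbach: ΔP = f(L/D)(ρV²/2) = 0.03003·(4.23/0.0609)·(930·9.132²/2) = 0.03003·69.46·3.878e+04 = 8.089e+04 Pa.
ΔP = 8.089e+04 Pa = 80.9 kPa.

ΔP ≈ 80.9 kPa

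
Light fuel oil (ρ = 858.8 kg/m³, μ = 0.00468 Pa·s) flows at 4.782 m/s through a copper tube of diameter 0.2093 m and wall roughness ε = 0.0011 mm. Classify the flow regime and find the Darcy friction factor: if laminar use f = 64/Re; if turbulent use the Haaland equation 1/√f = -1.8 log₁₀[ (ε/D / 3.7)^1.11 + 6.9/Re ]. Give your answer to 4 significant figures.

f ≈ 0.01579

Re = ρVD/μ = 858.8·4.782·0.2093/0.00468 = 1.837e+05.
Re > 4000 → turbulent. ε/D = 1.1e-06/0.2093 = 5.26e-06; Haaland: 1/√f = -1.8 log₁₀[3.23e-07 + 3.76e-05] = 7.959, so f = 0.01579.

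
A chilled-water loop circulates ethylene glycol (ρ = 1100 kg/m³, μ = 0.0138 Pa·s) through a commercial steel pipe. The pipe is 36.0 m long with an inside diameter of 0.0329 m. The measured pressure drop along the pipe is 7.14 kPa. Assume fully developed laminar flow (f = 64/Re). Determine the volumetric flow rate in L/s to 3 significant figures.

Q ≈ 0.413 L/s

For laminar flow, f = 64/Re with Re = ρVD/μ, so Darcy-Weisbach reduces to ΔP = 32μLV/D². Solving for V: V = ΔP·D²/(32μL) = 7140·(0.0329)²/(32·0.0138·36) = 0.4861 m/s.
Check: Re = ρVD/μ = 1100·0.4861·0.0329/0.0138 = 1275 < 2300, so the laminar assumption holds.
Q = V·A = 0.4861·(π/4·0.0329²) = 0.0004133 m³/s = 0.413 L/s.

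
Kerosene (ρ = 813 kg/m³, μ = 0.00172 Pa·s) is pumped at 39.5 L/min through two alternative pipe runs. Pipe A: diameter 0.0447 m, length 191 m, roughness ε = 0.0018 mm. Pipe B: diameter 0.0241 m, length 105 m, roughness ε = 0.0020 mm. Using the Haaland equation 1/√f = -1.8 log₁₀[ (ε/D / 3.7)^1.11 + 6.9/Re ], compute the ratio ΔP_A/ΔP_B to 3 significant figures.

Pipe A: V = Q/A = 0.0006583/0.001569 = 0.4195 m/s; Re = 8864; ε/D = 4.03e-05; Haaland → f = 0.03197; ΔP_A = f(L/D)(ρV²/2) = 9773 Pa.
Pipe B: V = Q/A = 0.0006583/0.0004562 = 1.443 m/s; Re = 1.644e+04; ε/D = 8.3e-05; Haaland → f = 0.02718; ΔP_B = f(L/D)(ρV²/2) = 1.002e+05 Pa.
ΔP_A/ΔP_B = 9773/1.002e+05 = 0.0975.

ΔP_A/ΔP_B ≈ 0.0975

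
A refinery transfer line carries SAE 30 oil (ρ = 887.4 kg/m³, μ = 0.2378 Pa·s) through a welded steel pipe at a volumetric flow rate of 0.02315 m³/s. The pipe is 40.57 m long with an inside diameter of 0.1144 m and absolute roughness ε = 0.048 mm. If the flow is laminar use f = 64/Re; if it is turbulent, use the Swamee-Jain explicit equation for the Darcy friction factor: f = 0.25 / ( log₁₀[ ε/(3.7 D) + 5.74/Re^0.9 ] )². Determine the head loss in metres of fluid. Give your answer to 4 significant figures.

h_f ≈ 6.103 m

Cross-sectional area A = πD²/4 = π(0.1144)²/4 = 0.01028 m²; mean velocity V = Q/A = 0.02315/0.01028 = 2.252 m/s.
Reynolds number Re = ρVD/μ = 887.4 · 2.252 · 0.1144 / 0.238 = 961.5.
Re < 2300 → laminar flow, so f = 64/Re = 64/961.5 = 0.06656 (the turbulent correlation is not needed).
Darcy-Weisbach: ΔP = f(L/D)(ρV²/2) = 0.06656·(40.57/0.1144)·(887.4·2.252²/2) = 0.06656·354.6·2251 = 5.313e+04 Pa.
Head loss h_f = ΔP/(ρg) = 5.313e+04/(887.4·9.81) = 6.103 m.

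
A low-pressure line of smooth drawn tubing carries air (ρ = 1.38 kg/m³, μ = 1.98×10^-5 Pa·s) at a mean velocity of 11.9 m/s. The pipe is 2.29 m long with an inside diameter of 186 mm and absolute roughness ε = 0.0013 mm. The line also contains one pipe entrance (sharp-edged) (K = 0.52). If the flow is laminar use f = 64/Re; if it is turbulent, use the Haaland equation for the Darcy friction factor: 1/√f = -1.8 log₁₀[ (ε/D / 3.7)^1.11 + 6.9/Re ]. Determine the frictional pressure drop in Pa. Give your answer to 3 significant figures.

Reynolds number Re = ρVD/μ = 1.38 · 11.9 · 0.186 / 1.98e-05 = 1.543e+05.
Re > 4000 → turbulent. Relative roughness ε/D = 1.3e-06/0.186 = 6.99e-06. Haaland: 1/√f = -1.8 log₁₀[(6.99e-06/3.7)^1.11 + 6.9/1.543e+05] = -1.8 log₁₀[4.43e-07 + 4.47e-05] = 7.821, so f = 0.01635.
Total minor-loss coefficient ΣK = 1·0.52 = 0.52.
ΔP = [f·L/D + ΣK]·(ρV²/2) = [0.01635·2.29/0.186 + 0.52]·(1.38·11.9²/2) = [0.2013 + 0.52]·97.71 = 70.48 Pa.

ΔP ≈ 70.5 Pa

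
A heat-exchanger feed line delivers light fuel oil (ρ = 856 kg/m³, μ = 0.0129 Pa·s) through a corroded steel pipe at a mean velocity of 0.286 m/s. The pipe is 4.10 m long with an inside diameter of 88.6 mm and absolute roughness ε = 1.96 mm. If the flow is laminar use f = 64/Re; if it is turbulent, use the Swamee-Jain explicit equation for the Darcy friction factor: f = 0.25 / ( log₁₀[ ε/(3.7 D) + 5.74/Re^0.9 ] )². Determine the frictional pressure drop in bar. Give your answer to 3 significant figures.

Reynolds number Re = ρVD/μ = 856 · 0.286 · 0.0886 / 0.0129 = 1681.
Re < 2300 → laminar flow, so f = 64/Re = 64/1681 = 0.03806 (the turbulent correlation is not needed).
Darcy-Weisbach: ΔP = f(L/D)(ρV²/2) = 0.03806·(4.1/0.0886)·(856·0.286²/2) = 0.03806·46.28·35.01 = 61.66 Pa.
ΔP = 61.66 Pa = 6.17×10^-4 bar.

ΔP ≈ 6.17×10^-4 bar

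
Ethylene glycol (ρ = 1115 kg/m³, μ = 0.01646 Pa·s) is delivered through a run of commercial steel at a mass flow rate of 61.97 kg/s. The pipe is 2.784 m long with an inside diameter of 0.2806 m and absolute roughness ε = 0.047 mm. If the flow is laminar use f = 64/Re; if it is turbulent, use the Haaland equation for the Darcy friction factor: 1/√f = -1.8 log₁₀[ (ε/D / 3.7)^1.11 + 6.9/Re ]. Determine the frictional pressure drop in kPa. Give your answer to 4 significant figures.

A = πD²/4 = π(0.2806)²/4 = 0.06184 m²; mean velocity V = ṁ/(ρA) = 61.97/(1115 · 0.06184) = 0.8988 m/s.
Reynolds number Re = ρVD/μ = 1115 · 0.8988 · 0.2806 / 0.0165 = 1.708e+04.
Re > 4000 → turbulent. Relative roughness ε/D = 4.7e-05/0.2806 = 0.000167. Haaland: 1/√f = -1.8 log₁₀[(0.000167/3.7)^1.11 + 6.9/1.708e+04] = -1.8 log₁₀[1.51e-05 + 0.000404] = 6.08, so f = 0.02705.
Darcy-Weisbach: ΔP = f(L/D)(ρV²/2) = 0.02705·(2.784/0.2806)·(1115·0.8988²/2) = 0.02705·9.922·450.3 = 120.9 Pa.
ΔP = 120.9 Pa = 0.1209 kPa.

ΔP ≈ 0.1209 kPa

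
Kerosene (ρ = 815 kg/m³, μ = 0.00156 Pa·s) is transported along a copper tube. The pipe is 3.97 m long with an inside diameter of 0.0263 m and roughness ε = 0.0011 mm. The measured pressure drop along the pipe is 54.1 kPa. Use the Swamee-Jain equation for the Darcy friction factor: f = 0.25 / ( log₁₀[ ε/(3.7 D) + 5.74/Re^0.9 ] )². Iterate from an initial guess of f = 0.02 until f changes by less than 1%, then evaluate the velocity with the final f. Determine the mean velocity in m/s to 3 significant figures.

Rearranging Darcy-Weisbach: V = √(2·ΔP·D/(f·L·ρ)). With ε/D = 1.1e-06/0.0263 = 4.18e-05, iterate starting from f = 0.02:
  f = 0.02 → V = √(2·5.41e+04·0.0263/(0.02·3.97·815)) = 6.631 m/s; Re = ρVD/μ = 9.112e+04; f → 0.01846
  f = 0.01846 → V = 6.903 m/s; Re = 9.485e+04; f → 0.01831
Converged (Δf/f < 1%). With the final f = 0.01831: V = √(2·5.41e+04·0.0263/(0.01831·3.97·815)) = 6.931 m/s.

V ≈ 6.93 m/s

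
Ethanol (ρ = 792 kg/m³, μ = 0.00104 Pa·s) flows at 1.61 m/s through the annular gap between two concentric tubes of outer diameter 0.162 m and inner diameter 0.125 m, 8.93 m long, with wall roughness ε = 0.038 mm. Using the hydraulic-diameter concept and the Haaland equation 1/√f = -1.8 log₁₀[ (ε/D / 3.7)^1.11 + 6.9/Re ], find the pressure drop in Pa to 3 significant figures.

ΔP ≈ 5980 Pa

Hydraulic diameter D_h = 4A/P = D_o - D_i = 0.162 - 0.125 = 0.037 m.
Re = ρVD_h/μ = 792·1.61·0.037/0.00104 = 4.536e+04.
ε/D_h = 3.8e-05/0.037 = 0.00103; Haaland gives 1/√f = -1.8 log₁₀[0.000113+0.000152] = 6.439, so f = 0.02412.
ΔP = f(L/D_h)(ρV²/2) = 0.02412·8.93/0.037·1026 = 5976 Pa.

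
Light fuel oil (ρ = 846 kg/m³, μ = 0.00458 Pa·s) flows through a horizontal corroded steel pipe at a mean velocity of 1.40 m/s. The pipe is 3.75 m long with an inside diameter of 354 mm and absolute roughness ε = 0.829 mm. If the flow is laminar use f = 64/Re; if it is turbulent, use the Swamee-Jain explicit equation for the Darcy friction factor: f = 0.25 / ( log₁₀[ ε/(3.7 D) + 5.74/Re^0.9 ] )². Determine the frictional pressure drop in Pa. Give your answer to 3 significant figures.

Reynolds number Re = ρVD/μ = 846 · 1.4 · 0.354 / 0.00458 = 9.155e+04.
Re > 4000 → turbulent. Relative roughness ε/D = 0.000829/0.354 = 0.00234. Swamee-Jain: f = 0.25/(log₁₀[0.00234/3.7 + 5.74/9.155e+04^0.9])² = 0.25/(log₁₀[0.000633 + 0.000197])² = 0.25/(-3.081)² = 0.02633.
Darcy-Weisbach: ΔP = f(L/D)(ρV²/2) = 0.02633·(3.75/0.354)·(846·1.4²/2) = 0.02633·10.59·829.1 = 231.3 Pa.

ΔP ≈ 231 Pa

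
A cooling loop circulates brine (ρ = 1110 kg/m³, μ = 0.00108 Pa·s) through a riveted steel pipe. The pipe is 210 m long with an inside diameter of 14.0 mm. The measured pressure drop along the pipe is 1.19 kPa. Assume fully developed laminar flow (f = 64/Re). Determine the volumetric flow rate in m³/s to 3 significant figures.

For laminar flow, f = 64/Re with Re = ρVD/μ, so Darcy-Weisbach reduces to ΔP = 32μLV/D². Solving for V: V = ΔP·D²/(32μL) = 1190·(0.014)²/(32·0.00108·210) = 0.03214 m/s.
Check: Re = ρVD/μ = 1110·0.03214·0.014/0.00108 = 462.4 < 2300, so the laminar assumption holds.
Q = V·A = 0.03214·(π/4·0.014²) = 4.947e-06 m³/s = 4.95×10^-6 m³/s.

Q ≈ 4.95×10^-6 m³/s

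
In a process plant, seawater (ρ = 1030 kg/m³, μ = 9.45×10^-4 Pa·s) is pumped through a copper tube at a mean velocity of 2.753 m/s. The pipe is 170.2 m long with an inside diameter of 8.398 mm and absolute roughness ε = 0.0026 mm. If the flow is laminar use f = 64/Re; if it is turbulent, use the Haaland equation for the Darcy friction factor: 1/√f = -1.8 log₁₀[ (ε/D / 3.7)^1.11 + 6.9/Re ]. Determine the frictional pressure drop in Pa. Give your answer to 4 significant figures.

ΔP ≈ 1973000 Pa

Reynolds number Re = ρVD/μ = 1030 · 2.753 · 0.008398 / 0.000945 = 2.52e+04.
Re > 4000 → turbulent. Relative roughness ε/D = 2.6e-06/0.008398 = 0.00031. Haaland: 1/√f = -1.8 log₁₀[(0.00031/3.7)^1.11 + 6.9/2.52e+04] = -1.8 log₁₀[2.98e-05 + 0.000274] = 6.332, so f = 0.02494.
Darcy-Weisbach: ΔP = f(L/D)(ρV²/2) = 0.02494·(170.2/0.008398)·(1030·2.753²/2) = 0.02494·2.027e+04·3903 = 1.973e+06 Pa.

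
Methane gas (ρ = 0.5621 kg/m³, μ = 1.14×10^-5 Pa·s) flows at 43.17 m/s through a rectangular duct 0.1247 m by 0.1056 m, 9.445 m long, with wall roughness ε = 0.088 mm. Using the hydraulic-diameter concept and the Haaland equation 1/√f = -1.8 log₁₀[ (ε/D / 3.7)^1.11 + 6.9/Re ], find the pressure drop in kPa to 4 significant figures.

Hydraulic diameter D_h = 4A/P = 4·(0.1247·0.1056)/(2·(0.1247+0.1056)) = 0.05267/0.4606 = 0.1144 m.
Re = ρVD_h/μ = 0.5621·43.17·0.1144/1.14e-05 = 2.434e+05.
ε/D_h = 8.8e-05/0.1144 = 0.00077; Haaland gives 1/√f = -1.8 log₁₀[8.18e-05+2.83e-05] = 7.124, so f = 0.0197.
ΔP = f(L/D_h)(ρV²/2) = 0.0197·9.445/0.1144·523.8 = 852.4 Pa.
ΔP = 0.8524 kPa.

ΔP ≈ 0.8524 kPa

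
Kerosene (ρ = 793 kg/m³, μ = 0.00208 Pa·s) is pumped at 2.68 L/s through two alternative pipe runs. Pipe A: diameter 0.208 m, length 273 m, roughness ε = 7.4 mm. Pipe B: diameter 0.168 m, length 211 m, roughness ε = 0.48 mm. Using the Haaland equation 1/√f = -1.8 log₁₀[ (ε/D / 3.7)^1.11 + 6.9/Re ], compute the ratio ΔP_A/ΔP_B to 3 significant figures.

Pipe A: V = Q/A = 0.00268/0.03398 = 0.07887 m/s; Re = 6254; ε/D = 0.0356; Haaland → f = 0.06597; ΔP_A = f(L/D)(ρV²/2) = 213.6 Pa.
Pipe B: V = Q/A = 0.00268/0.02217 = 0.1209 m/s; Re = 7744; ε/D = 0.00286; Haaland → f = 0.03655; ΔP_B = f(L/D)(ρV²/2) = 266.1 Pa.
ΔP_A/ΔP_B = 213.6/266.1 = 0.803.

ΔP_A/ΔP_B ≈ 0.803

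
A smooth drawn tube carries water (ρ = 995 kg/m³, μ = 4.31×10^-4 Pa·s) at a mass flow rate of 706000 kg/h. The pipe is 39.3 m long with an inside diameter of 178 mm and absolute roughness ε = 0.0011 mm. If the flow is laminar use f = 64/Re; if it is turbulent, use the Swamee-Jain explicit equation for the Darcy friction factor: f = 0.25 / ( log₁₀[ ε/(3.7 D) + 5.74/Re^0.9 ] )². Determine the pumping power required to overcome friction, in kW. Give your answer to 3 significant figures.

ṁ = 706000 kg/h = 706000/3600 = 196.1 kg/s.
A = πD²/4 = π(0.178)²/4 = 0.02488 m²; mean velocity V = ṁ/(ρA) = 196.1/(995 · 0.02488) = 7.92 m/s.
Reynolds number Re = ρVD/μ = 995 · 7.92 · 0.178 / 0.000431 = 3.255e+06.
Re > 4000 → turbulent. Relative roughness ε/D = 1.1e-06/0.178 = 6.18e-06. Swamee-Jain: f = 0.25/(log₁₀[6.18e-06/3.7 + 5.74/3.255e+06^0.9])² = 0.25/(log₁₀[1.67e-06 + 7.9e-06])² = 0.25/(-5.019)² = 0.009924.
Darcy-Weisbach: ΔP = f(L/D)(ρV²/2) = 0.009924·(39.3/0.178)·(995·7.92²/2) = 0.009924·220.8·3.121e+04 = 6.838e+04 Pa.
Q = ṁ/ρ = 196.1/995 = 0.1971 m³/s.
Pumping power P = QΔP = 0.1971·6.838e+04 = 13480 W = 13.5 kW.

P ≈ 13.5 kW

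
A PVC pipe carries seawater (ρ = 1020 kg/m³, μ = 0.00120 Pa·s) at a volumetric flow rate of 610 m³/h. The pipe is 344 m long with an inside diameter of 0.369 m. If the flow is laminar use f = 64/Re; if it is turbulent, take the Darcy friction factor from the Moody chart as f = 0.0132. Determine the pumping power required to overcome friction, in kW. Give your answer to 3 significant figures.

Q = 610 m³/h = 610/3600 = 0.1694 m³/s.
Cross-sectional area A = πD²/4 = π(0.369)²/4 = 0.1069 m²; mean velocity V = Q/A = 0.1694/0.1069 = 1.584 m/s.
Reynolds number Re = ρVD/μ = 1020 · 1.584 · 0.369 / 0.0012 = 4.97e+05.
Re > 4000 → turbulent; use the Moody-chart value f = 0.0132.
Darcy-Weisbach: ΔP = f(L/D)(ρV²/2) = 0.0132·(344/0.369)·(1020·1.584²/2) = 0.0132·932.2·1280 = 1.576e+04 Pa.
Pumping power P = QΔP = 0.1694·1.576e+04 = 2670 W = 2.67 kW.

P ≈ 2.67 kW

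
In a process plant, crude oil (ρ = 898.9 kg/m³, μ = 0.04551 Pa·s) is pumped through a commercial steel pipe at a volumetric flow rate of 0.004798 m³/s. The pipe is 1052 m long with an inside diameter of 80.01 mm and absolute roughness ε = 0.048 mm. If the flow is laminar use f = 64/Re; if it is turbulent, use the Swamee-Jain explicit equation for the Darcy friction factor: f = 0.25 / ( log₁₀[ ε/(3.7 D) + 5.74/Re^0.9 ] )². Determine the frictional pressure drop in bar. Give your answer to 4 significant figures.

Cross-sectional area A = πD²/4 = π(0.08001)²/4 = 0.005028 m²; mean velocity V = Q/A = 0.004798/0.005028 = 0.9543 m/s.
Reynolds number Re = ρVD/μ = 898.9 · 0.9543 · 0.08001 / 0.0455 = 1508.
Re < 2300 → laminar flow, so f = 64/Re = 64/1508 = 0.04244 (the turbulent correlation is not needed).
Darcy-Weisbach: ΔP = f(L/D)(ρV²/2) = 0.04244·(1052/0.08001)·(898.9·0.9543²/2) = 0.04244·1.315e+04·409.3 = 2.284e+05 Pa.
ΔP = 2.284e+05 Pa = 2.284 bar.

ΔP ≈ 2.284 bar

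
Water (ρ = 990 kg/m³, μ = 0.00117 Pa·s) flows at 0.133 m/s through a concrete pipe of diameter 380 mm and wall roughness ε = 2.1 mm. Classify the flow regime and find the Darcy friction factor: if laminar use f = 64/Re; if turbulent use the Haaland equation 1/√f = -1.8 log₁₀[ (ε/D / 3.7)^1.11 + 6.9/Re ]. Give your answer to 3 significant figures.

f ≈ 0.0332

Re = ρVD/μ = 990·0.133·0.38/0.00117 = 4.276e+04.
Re > 4000 → turbulent. ε/D = 0.0021/0.38 = 0.00553; Haaland: 1/√f = -1.8 log₁₀[0.00073 + 0.000161] = 5.49, so f = 0.03318.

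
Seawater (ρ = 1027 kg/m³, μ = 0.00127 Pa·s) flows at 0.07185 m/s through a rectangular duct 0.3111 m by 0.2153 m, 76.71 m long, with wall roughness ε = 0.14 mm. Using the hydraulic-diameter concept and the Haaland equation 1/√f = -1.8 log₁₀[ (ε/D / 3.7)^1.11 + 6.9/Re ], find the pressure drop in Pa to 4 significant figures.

ΔP ≈ 22.90 Pa

Hydraulic diameter D_h = 4A/P = 4·(0.3111·0.2153)/(2·(0.3111+0.2153)) = 0.2679/1.053 = 0.2545 m.
Re = ρVD_h/μ = 1027·0.07185·0.2545/0.00127 = 1.479e+04.
ε/D_h = 0.00014/0.2545 = 0.00055; Haaland gives 1/√f = -1.8 log₁₀[5.64e-05+0.000467] = 5.907, so f = 0.02866.
ΔP = f(L/D_h)(ρV²/2) = 0.02866·76.71/0.2545·2.651 = 22.9 Pa.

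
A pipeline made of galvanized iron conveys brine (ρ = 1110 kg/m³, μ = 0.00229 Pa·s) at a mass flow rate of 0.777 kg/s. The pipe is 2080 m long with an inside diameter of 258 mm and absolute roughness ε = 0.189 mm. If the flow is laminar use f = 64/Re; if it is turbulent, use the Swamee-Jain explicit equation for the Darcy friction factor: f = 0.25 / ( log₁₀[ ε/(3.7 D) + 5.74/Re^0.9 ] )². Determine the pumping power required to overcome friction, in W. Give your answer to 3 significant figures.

P ≈ 0.0215 W

A = πD²/4 = π(0.258)²/4 = 0.05228 m²; mean velocity V = ṁ/(ρA) = 0.777/(1110 · 0.05228) = 0.01339 m/s.
Reynolds number Re = ρVD/μ = 1110 · 0.01339 · 0.258 / 0.00229 = 1674.
Re < 2300 → laminar flow, so f = 64/Re = 64/1674 = 0.03822 (the turbulent correlation is not needed).
Darcy-Weisbach: ΔP = f(L/D)(ρV²/2) = 0.03822·(2080/0.258)·(1110·0.01339²/2) = 0.03822·8062·0.0995 = 30.66 Pa.
Q = ṁ/ρ = 0.777/1110 = 0.0007 m³/s.
Pumping power P = QΔP = 0.0007·30.66 = 0.02146 W = 0.0215 W.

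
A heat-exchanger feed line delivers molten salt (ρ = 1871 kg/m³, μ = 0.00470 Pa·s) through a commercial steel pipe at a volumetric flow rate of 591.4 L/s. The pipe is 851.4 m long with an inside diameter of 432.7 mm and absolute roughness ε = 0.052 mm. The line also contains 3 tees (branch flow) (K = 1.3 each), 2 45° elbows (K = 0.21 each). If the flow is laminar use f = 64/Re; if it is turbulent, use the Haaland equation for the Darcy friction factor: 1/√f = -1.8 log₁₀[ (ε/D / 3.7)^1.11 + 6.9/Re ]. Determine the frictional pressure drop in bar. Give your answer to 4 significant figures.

Q = 591.4 L/s = 591.4/1000 = 0.5914 m³/s.
Cross-sectional area A = πD²/4 = π(0.4327)²/4 = 0.147 m²; mean velocity V = Q/A = 0.5914/0.147 = 4.022 m/s.
Reynolds number Re = ρVD/μ = 1871 · 4.022 · 0.4327 / 0.0047 = 6.928e+05.
Re > 4000 → turbulent. Relative roughness ε/D = 5.2e-05/0.4327 = 0.00012. Haaland: 1/√f = -1.8 log₁₀[(0.00012/3.7)^1.11 + 6.9/6.928e+05] = -1.8 log₁₀[1.04e-05 + 9.96e-06] = 8.443, so f = 0.01403.
Total minor-loss coefficient ΣK = 3·1.3 + 2·0.21 = 4.32.
ΔP = [f·L/D + ΣK]·(ρV²/2) = [0.01403·851.4/0.4327 + 4.32]·(1871·4.022²/2) = [27.6 + 4.32]·1.513e+04 = 4.83e+05 Pa.
ΔP = 4.83e+05 Pa = 4.830 bar.

ΔP ≈ 4.830 bar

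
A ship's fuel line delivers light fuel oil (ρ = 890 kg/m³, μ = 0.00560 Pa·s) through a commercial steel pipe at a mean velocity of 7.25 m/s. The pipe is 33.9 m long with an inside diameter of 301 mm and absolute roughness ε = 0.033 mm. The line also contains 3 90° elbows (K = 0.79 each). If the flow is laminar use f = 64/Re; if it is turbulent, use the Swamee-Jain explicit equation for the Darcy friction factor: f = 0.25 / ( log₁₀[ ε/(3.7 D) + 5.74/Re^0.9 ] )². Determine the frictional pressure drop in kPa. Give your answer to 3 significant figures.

Reynolds number Re = ρVD/μ = 890 · 7.25 · 0.301 / 0.0056 = 3.468e+05.
Re > 4000 → turbulent. Relative roughness ε/D = 3.3e-05/0.301 = 0.00011. Swamee-Jain: f = 0.25/(log₁₀[0.00011/3.7 + 5.74/3.468e+05^0.9])² = 0.25/(log₁₀[2.96e-05 + 5.93e-05])² = 0.25/(-4.051)² = 0.01523.
Total minor-loss coefficient ΣK = 3·0.79 = 2.37.
ΔP = [f·L/D + ΣK]·(ρV²/2) = [0.01523·33.9/0.301 + 2.37]·(890·7.25²/2) = [1.716 + 2.37]·2.339e+04 = 9.556e+04 Pa.
ΔP = 9.556e+04 Pa = 95.6 kPa.

ΔP ≈ 95.6 kPa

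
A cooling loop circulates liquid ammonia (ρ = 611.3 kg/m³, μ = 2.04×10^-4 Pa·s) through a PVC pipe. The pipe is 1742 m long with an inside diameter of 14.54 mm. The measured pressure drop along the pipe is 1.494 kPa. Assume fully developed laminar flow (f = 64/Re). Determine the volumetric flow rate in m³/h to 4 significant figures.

For laminar flow, f = 64/Re with Re = ρVD/μ, so Darcy-Weisbach reduces to ΔP = 32μLV/D². Solving for V: V = ΔP·D²/(32μL) = 1494·(0.01454)²/(32·0.000204·1742) = 0.02777 m/s.
Check: Re = ρVD/μ = 611.3·0.02777·0.01454/0.000204 = 1210 < 2300, so the laminar assumption holds.
Q = V·A = 0.02777·(π/4·0.01454²) = 4.612e-06 m³/s = 0.01660 m³/h.

Q ≈ 0.01660 m³/h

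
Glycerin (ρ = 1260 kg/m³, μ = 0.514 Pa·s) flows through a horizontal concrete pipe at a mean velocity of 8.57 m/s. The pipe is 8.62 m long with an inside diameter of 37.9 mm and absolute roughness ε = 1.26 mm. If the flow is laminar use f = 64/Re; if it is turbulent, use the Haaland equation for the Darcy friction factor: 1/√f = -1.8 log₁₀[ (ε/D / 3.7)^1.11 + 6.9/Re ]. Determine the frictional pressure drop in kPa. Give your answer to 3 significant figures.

ΔP ≈ 846 kPa

Reynolds number Re = ρVD/μ = 1260 · 8.57 · 0.0379 / 0.514 = 796.2.
Re < 2300 → laminar flow, so f = 64/Re = 64/796.2 = 0.08038 (the turbulent correlation is not needed).
Darcy-Weisbach: ΔP = f(L/D)(ρV²/2) = 0.08038·(8.62/0.0379)·(1260·8.57²/2) = 0.08038·227.4·4.627e+04 = 8.459e+05 Pa.
ΔP = 8.459e+05 Pa = 846 kPa.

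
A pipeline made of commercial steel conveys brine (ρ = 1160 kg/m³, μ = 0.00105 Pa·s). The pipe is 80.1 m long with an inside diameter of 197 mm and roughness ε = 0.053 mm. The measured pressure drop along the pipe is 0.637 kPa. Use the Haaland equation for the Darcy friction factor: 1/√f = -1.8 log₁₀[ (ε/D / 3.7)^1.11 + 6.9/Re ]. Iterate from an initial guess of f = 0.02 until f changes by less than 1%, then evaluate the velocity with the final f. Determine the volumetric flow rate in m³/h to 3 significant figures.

Rearranging Darcy-Weisbach: V = √(2·ΔP·D/(f·L·ρ)). With ε/D = 5.3e-05/0.197 = 0.000269, iterate starting from f = 0.02:
  f = 0.02 → V = √(2·637·0.197/(0.02·80.1·1160)) = 0.3675 m/s; Re = ρVD/μ = 7.998e+04; f → 0.01976
  f = 0.01976 → V = 0.3697 m/s; Re = 8.046e+04; f → 0.01974
Converged (Δf/f < 1%). With the final f = 0.01974: V = √(2·637·0.197/(0.01974·80.1·1160)) = 0.3699 m/s.
Q = V·A = 0.3699·(π/4·0.197²) = 0.01127 m³/s = 40.6 m³/h.

Q ≈ 40.6 m³/h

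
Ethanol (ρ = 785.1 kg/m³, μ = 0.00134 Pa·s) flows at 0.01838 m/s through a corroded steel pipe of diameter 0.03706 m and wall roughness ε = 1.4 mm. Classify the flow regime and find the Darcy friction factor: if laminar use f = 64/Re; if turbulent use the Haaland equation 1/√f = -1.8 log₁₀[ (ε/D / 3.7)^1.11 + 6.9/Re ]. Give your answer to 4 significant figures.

Re = ρVD/μ = 785.1·0.01838·0.03706/0.00134 = 399.1.
Re < 2300 → laminar, so f = 64/Re = 0.1604 (roughness is irrelevant in laminar flow).

f ≈ 0.1604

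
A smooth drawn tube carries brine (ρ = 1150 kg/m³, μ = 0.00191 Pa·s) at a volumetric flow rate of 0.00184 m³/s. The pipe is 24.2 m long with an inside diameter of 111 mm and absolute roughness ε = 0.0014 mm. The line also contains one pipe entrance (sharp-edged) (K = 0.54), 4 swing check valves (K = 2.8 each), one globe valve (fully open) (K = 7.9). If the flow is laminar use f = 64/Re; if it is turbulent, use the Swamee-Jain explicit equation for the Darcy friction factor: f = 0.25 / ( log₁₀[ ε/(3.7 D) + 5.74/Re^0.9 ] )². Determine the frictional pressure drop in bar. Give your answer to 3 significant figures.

ΔP ≈ 0.00540 bar

Cross-sectional area A = πD²/4 = π(0.111)²/4 = 0.009677 m²; mean velocity V = Q/A = 0.00184/0.009677 = 0.1901 m/s.
Reynolds number Re = ρVD/μ = 1150 · 0.1901 · 0.111 / 0.00191 = 1.271e+04.
Re > 4000 → turbulent. Relative roughness ε/D = 1.4e-06/0.111 = 1.26e-05. Swamee-Jain: f = 0.25/(log₁₀[1.26e-05/3.7 + 5.74/1.271e+04^0.9])² = 0.25/(log₁₀[3.41e-06 + 0.00116])² = 0.25/(-2.933)² = 0.02905.
Total minor-loss coefficient ΣK = 1·0.54 + 4·2.8 + 1·7.9 = 19.6.
ΔP = [f·L/D + ΣK]·(ρV²/2) = [0.02905·24.2/0.111 + 19.6]·(1150·0.1901²/2) = [6.334 + 19.6]·20.79 = 540 Pa.
ΔP = 540 Pa = 0.00540 bar.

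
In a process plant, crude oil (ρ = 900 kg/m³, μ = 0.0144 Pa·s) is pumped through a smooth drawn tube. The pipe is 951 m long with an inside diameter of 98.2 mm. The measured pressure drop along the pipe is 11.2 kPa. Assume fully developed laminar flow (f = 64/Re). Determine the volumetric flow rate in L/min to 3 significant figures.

For laminar flow, f = 64/Re with Re = ρVD/μ, so Darcy-Weisbach reduces to ΔP = 32μLV/D². Solving for V: V = ΔP·D²/(32μL) = 1.12e+04·(0.0982)²/(32·0.0144·951) = 0.2465 m/s.
Check: Re = ρVD/μ = 900·0.2465·0.0982/0.0144 = 1513 < 2300, so the laminar assumption holds.
Q = V·A = 0.2465·(π/4·0.0982²) = 0.001867 m³/s = 112 L/min.

Q ≈ 112 L/min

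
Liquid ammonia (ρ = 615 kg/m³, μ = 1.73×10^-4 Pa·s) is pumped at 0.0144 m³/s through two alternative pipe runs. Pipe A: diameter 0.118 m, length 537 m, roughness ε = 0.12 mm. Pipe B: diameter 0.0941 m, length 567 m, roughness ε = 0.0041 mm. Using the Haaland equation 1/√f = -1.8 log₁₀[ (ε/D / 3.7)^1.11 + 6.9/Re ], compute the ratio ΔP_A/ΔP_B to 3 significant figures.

Pipe A: V = Q/A = 0.0144/0.01094 = 1.317 m/s; Re = 5.524e+05; ε/D = 0.00102; Haaland → f = 0.02022; ΔP_A = f(L/D)(ρV²/2) = 4.907e+04 Pa.
Pipe B: V = Q/A = 0.0144/0.006955 = 2.071 m/s; Re = 6.926e+05; ε/D = 4.36e-05; Haaland → f = 0.01299; ΔP_B = f(L/D)(ρV²/2) = 1.032e+05 Pa.
ΔP_A/ΔP_B = 4.907e+04/1.032e+05 = 0.476.

ΔP_A/ΔP_B ≈ 0.476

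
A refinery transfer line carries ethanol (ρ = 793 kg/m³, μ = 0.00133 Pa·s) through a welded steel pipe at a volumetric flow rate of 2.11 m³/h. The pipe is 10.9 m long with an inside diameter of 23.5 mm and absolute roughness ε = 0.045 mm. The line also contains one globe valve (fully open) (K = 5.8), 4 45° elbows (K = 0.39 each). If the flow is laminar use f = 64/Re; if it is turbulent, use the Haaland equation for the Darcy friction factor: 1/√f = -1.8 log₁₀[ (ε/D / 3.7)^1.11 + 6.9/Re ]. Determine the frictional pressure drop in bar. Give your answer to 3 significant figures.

Q = 2.11 m³/h = 2.11/3600 = 0.0005861 m³/s.
Cross-sectional area A = πD²/4 = π(0.0235)²/4 = 0.0004337 m²; mean velocity V = Q/A = 0.0005861/0.0004337 = 1.351 m/s.
Reynolds number Re = ρVD/μ = 793 · 1.351 · 0.0235 / 0.00133 = 1.893e+04.
Re > 4000 → turbulent. Relative roughness ε/D = 4.5e-05/0.0235 = 0.00191. Haaland: 1/√f = -1.8 log₁₀[(0.00191/3.7)^1.11 + 6.9/1.893e+04] = -1.8 log₁₀[0.000225 + 0.000364] = 5.813, so f = 0.02959.
Total minor-loss coefficient ΣK = 1·5.8 + 4·0.39 = 7.36.
ΔP = [f·L/D + ΣK]·(ρV²/2) = [0.02959·10.9/0.0235 + 7.36]·(793·1.351²/2) = [13.73 + 7.36]·724 = 1.527e+04 Pa.
ΔP = 1.527e+04 Pa = 0.153 bar.

ΔP ≈ 0.153 bar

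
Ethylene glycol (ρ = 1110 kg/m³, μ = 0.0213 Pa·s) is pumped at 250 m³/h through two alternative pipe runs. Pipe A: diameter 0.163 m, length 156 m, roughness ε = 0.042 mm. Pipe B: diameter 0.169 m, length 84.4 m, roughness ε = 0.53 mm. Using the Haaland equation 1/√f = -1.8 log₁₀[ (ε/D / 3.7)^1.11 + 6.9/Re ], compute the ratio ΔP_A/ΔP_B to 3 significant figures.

ΔP_A/ΔP_B ≈ 1.77

Pipe A: V = Q/A = 0.06944/0.02087 = 3.328 m/s; Re = 2.827e+04; ε/D = 0.000258; Haaland → f = 0.0242; ΔP_A = f(L/D)(ρV²/2) = 1.424e+05 Pa.
Pipe B: V = Q/A = 0.06944/0.02243 = 3.096 m/s; Re = 2.726e+04; ε/D = 0.00314; Haaland → f = 0.03029; ΔP_B = f(L/D)(ρV²/2) = 8.046e+04 Pa.
ΔP_A/ΔP_B = 1.424e+05/8.046e+04 = 1.77.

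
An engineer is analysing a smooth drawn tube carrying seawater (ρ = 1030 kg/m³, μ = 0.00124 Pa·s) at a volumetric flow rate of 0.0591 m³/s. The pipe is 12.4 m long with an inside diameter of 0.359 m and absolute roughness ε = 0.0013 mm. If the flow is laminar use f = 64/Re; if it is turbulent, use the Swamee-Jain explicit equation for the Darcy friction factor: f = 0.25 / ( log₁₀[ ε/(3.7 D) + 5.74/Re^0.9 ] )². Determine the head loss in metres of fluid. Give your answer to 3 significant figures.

Cross-sectional area A = πD²/4 = π(0.359)²/4 = 0.1012 m²; mean velocity V = Q/A = 0.0591/0.1012 = 0.5839 m/s.
Reynolds number Re = ρVD/μ = 1030 · 0.5839 · 0.359 / 0.00124 = 1.741e+05.
Re > 4000 → turbulent. Relative roughness ε/D = 1.3e-06/0.359 = 3.62e-06. Swamee-Jain: f = 0.25/(log₁₀[3.62e-06/3.7 + 5.74/1.741e+05^0.9])² = 0.25/(log₁₀[9.79e-07 + 0.00011])² = 0.25/(-3.954)² = 0.01599.
Darcy-Weisbach: ΔP = f(L/D)(ρV²/2) = 0.01599·(12.4/0.359)·(1030·0.5839²/2) = 0.01599·34.54·175.6 = 96.97 Pa.
Head loss h_f = ΔP/(ρg) = 96.97/(1030·9.81) = 0.00960 m.

h_f ≈ 0.00960 m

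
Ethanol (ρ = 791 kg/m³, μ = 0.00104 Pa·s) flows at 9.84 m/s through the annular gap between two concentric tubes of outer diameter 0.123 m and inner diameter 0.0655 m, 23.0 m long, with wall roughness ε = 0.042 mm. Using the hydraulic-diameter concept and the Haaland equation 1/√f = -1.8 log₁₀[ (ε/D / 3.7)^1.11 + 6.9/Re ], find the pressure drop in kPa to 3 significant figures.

ΔP ≈ 291 kPa

Hydraulic diameter D_h = 4A/P = D_o - D_i = 0.123 - 0.0655 = 0.0575 m.
Re = ρVD_h/μ = 791·9.84·0.0575/0.00104 = 4.303e+05.
ε/D_h = 4.2e-05/0.0575 = 0.00073; Haaland gives 1/√f = -1.8 log₁₀[7.72e-05+1.6e-05] = 7.254, so f = 0.019.
ΔP = f(L/D_h)(ρV²/2) = 0.019·23/0.0575·3.829e+04 = 2.911e+05 Pa.
ΔP = 291 kPa.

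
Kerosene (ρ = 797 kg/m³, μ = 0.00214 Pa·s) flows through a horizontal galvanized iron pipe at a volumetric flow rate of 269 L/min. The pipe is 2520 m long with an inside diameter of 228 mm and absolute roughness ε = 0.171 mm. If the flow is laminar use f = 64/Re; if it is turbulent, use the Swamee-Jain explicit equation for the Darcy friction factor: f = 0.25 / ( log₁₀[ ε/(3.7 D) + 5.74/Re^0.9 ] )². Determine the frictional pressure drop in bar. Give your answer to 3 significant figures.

Q = 269 L/min = 269/60000 = 0.004483 m³/s.
Cross-sectional area A = πD²/4 = π(0.228)²/4 = 0.04083 m²; mean velocity V = Q/A = 0.004483/0.04083 = 0.1098 m/s.
Reynolds number Re = ρVD/μ = 797 · 0.1098 · 0.228 / 0.00214 = 9324.
Re > 4000 → turbulent. Relative roughness ε/D = 0.000171/0.228 = 0.00075. Swamee-Jain: f = 0.25/(log₁₀[0.00075/3.7 + 5.74/9324^0.9])² = 0.25/(log₁₀[0.000203 + 0.00154])² = 0.25/(-2.76)² = 0.03282.
Darcy-Weisbach: ΔP = f(L/D)(ρV²/2) = 0.03282·(2520/0.228)·(797·0.1098²/2) = 0.03282·1.105e+04·4.805 = 1743 Pa.
ΔP = 1743 Pa = 0.0174 bar.

ΔP ≈ 0.0174 bar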